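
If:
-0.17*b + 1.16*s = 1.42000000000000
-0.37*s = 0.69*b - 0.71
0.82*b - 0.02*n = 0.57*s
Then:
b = 0.35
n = -22.17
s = 1.27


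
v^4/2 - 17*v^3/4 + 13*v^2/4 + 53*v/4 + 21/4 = (v/2 + 1/2)*(v - 7)*(v - 3)*(v + 1/2)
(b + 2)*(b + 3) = b^2 + 5*b + 6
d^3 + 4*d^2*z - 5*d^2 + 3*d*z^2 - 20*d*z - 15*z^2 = (d - 5)*(d + z)*(d + 3*z)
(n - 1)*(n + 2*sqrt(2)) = n^2 - n + 2*sqrt(2)*n - 2*sqrt(2)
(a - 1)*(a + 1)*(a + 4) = a^3 + 4*a^2 - a - 4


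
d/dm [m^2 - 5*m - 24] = 2*m - 5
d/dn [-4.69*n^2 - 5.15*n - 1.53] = -9.38*n - 5.15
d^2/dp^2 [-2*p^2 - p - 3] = -4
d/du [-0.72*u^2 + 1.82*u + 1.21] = 1.82 - 1.44*u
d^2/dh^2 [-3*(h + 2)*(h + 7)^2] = -18*h - 96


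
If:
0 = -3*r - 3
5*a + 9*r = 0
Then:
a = 9/5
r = -1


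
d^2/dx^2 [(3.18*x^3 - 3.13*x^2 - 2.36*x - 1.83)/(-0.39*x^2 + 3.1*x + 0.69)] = (8.88178419700125e-16*x^5 - 7.105427357601e-15*x^4 - 54.544824*x^3 - 34.088364*x^2 - 18.548352*x + 29.041812)/(0.059319*x^6 - 1.41453*x^5 + 10.928853*x^4 - 24.78574*x^3 - 19.335663*x^2 - 4.42773*x - 0.328509)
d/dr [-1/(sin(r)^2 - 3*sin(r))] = (2*sin(r) - 3)*cos(r)/((sin(r) - 3)^2*sin(r)^2)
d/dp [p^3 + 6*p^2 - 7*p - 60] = 3*p^2 + 12*p - 7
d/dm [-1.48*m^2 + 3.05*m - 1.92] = 3.05 - 2.96*m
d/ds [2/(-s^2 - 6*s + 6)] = 4*(s + 3)/(s^2 + 6*s - 6)^2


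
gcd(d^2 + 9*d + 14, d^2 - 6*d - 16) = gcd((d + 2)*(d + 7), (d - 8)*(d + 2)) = d + 2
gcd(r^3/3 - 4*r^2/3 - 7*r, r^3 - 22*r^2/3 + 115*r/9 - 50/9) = 1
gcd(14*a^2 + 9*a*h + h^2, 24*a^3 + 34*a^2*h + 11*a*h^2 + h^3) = 1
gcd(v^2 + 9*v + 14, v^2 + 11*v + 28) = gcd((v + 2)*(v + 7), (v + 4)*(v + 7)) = v + 7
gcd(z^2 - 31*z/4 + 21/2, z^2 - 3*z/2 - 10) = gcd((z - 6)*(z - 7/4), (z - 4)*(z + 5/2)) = 1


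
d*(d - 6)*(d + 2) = d^3 - 4*d^2 - 12*d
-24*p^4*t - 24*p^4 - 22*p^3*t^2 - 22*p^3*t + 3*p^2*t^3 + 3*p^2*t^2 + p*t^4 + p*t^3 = (-4*p + t)*(p + t)*(6*p + t)*(p*t + p)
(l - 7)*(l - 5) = l^2 - 12*l + 35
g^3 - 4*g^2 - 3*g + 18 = (g - 3)^2*(g + 2)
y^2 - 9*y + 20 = (y - 5)*(y - 4)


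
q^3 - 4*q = q*(q - 2)*(q + 2)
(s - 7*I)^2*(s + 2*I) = s^3 - 12*I*s^2 - 21*s - 98*I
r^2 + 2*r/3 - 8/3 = (r - 4/3)*(r + 2)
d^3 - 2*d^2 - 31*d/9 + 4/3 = (d - 3)*(d - 1/3)*(d + 4/3)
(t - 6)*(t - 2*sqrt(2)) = t^2 - 6*t - 2*sqrt(2)*t + 12*sqrt(2)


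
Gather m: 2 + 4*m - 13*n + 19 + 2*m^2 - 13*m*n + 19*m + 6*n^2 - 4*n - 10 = 2*m^2 + m*(23 - 13*n) + 6*n^2 - 17*n + 11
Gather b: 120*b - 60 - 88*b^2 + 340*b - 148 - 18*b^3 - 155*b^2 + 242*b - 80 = -18*b^3 - 243*b^2 + 702*b - 288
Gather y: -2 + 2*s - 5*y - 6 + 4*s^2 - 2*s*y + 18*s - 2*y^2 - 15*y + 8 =4*s^2 + 20*s - 2*y^2 + y*(-2*s - 20)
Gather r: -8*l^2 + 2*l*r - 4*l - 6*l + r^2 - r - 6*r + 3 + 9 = -8*l^2 - 10*l + r^2 + r*(2*l - 7) + 12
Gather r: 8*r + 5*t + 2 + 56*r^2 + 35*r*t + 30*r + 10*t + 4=56*r^2 + r*(35*t + 38) + 15*t + 6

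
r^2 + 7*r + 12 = (r + 3)*(r + 4)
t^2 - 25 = (t - 5)*(t + 5)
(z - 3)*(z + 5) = z^2 + 2*z - 15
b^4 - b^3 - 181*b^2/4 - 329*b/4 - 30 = (b - 8)*(b + 1/2)*(b + 3/2)*(b + 5)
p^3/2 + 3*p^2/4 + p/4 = p*(p/2 + 1/2)*(p + 1/2)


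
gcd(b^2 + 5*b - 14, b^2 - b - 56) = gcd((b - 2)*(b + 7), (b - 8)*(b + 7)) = b + 7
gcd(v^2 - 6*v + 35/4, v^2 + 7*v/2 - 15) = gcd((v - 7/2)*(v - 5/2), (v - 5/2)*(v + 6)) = v - 5/2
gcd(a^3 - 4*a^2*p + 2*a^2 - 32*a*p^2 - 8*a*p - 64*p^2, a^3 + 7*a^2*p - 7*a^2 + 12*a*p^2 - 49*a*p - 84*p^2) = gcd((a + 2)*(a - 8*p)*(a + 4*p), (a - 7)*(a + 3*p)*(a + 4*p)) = a + 4*p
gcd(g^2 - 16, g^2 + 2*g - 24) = g - 4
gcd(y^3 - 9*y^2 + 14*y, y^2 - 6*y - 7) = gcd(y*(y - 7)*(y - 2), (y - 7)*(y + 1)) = y - 7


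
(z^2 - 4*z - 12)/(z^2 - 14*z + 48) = (z + 2)/(z - 8)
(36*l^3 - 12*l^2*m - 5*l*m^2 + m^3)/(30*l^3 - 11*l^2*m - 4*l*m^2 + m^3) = (6*l - m)/(5*l - m)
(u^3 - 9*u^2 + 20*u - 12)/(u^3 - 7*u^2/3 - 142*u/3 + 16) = 3*(u^3 - 9*u^2 + 20*u - 12)/(3*u^3 - 7*u^2 - 142*u + 48)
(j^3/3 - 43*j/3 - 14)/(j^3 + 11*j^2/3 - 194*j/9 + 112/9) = 3*(j^3 - 43*j - 42)/(9*j^3 + 33*j^2 - 194*j + 112)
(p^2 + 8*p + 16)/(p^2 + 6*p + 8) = (p + 4)/(p + 2)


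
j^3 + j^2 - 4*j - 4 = (j - 2)*(j + 1)*(j + 2)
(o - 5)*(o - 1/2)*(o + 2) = o^3 - 7*o^2/2 - 17*o/2 + 5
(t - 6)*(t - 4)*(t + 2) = t^3 - 8*t^2 + 4*t + 48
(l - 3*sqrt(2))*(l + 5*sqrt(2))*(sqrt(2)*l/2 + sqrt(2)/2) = sqrt(2)*l^3/2 + sqrt(2)*l^2/2 + 2*l^2 - 15*sqrt(2)*l + 2*l - 15*sqrt(2)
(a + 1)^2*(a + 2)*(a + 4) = a^4 + 8*a^3 + 21*a^2 + 22*a + 8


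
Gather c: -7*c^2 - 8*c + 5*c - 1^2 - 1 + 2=-7*c^2 - 3*c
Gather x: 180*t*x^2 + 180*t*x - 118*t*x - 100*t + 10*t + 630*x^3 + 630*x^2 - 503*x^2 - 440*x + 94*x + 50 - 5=-90*t + 630*x^3 + x^2*(180*t + 127) + x*(62*t - 346) + 45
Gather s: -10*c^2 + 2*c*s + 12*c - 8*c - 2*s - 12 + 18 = -10*c^2 + 4*c + s*(2*c - 2) + 6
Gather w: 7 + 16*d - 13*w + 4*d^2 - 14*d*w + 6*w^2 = 4*d^2 + 16*d + 6*w^2 + w*(-14*d - 13) + 7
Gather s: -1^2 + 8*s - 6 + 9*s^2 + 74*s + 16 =9*s^2 + 82*s + 9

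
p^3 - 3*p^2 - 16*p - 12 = (p - 6)*(p + 1)*(p + 2)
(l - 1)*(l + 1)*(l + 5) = l^3 + 5*l^2 - l - 5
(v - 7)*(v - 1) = v^2 - 8*v + 7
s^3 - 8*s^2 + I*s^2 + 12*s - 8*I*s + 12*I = (s - 6)*(s - 2)*(s + I)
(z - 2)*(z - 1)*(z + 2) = z^3 - z^2 - 4*z + 4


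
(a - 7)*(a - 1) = a^2 - 8*a + 7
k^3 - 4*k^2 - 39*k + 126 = (k - 7)*(k - 3)*(k + 6)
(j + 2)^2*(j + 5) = j^3 + 9*j^2 + 24*j + 20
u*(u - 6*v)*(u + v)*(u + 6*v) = u^4 + u^3*v - 36*u^2*v^2 - 36*u*v^3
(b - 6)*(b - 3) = b^2 - 9*b + 18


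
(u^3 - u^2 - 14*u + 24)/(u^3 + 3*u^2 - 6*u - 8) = (u - 3)/(u + 1)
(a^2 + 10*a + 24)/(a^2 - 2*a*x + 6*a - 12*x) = (-a - 4)/(-a + 2*x)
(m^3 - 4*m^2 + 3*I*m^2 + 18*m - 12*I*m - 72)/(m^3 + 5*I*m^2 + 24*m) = (m^2 + 2*m*(-2 + 3*I) - 24*I)/(m*(m + 8*I))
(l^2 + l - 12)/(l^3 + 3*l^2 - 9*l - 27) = (l + 4)/(l^2 + 6*l + 9)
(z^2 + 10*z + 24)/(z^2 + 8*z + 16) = (z + 6)/(z + 4)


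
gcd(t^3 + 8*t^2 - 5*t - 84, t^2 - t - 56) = t + 7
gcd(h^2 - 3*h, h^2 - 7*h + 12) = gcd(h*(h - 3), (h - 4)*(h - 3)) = h - 3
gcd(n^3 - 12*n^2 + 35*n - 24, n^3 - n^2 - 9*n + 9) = n^2 - 4*n + 3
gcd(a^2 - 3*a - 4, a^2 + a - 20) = a - 4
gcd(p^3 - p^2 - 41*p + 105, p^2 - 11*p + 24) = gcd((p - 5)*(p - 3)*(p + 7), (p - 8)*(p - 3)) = p - 3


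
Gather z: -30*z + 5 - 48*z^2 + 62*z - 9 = -48*z^2 + 32*z - 4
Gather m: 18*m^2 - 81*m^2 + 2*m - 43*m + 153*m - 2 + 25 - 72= -63*m^2 + 112*m - 49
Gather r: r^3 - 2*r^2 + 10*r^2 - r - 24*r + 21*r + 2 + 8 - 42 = r^3 + 8*r^2 - 4*r - 32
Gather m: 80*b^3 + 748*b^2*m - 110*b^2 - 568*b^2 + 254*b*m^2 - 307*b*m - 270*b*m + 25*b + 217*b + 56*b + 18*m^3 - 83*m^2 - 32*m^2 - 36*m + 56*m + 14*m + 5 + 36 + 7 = 80*b^3 - 678*b^2 + 298*b + 18*m^3 + m^2*(254*b - 115) + m*(748*b^2 - 577*b + 34) + 48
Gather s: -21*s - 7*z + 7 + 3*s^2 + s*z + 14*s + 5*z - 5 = 3*s^2 + s*(z - 7) - 2*z + 2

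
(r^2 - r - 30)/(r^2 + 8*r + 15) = (r - 6)/(r + 3)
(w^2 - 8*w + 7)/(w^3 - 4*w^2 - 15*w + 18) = (w - 7)/(w^2 - 3*w - 18)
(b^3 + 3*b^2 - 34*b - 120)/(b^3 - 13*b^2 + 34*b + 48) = (b^2 + 9*b + 20)/(b^2 - 7*b - 8)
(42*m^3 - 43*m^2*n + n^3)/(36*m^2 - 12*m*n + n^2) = (7*m^2 - 6*m*n - n^2)/(6*m - n)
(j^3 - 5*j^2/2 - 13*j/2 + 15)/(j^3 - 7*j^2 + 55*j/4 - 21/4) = 2*(2*j^2 + j - 10)/(4*j^2 - 16*j + 7)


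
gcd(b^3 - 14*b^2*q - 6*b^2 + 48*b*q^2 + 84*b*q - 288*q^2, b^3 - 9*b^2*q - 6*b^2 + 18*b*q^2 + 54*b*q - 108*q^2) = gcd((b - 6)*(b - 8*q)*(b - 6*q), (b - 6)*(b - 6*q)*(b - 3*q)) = -b^2 + 6*b*q + 6*b - 36*q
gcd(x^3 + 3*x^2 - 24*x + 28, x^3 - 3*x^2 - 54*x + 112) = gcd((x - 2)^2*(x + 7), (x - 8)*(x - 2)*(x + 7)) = x^2 + 5*x - 14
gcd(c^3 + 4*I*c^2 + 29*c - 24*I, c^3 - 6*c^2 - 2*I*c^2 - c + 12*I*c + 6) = c - I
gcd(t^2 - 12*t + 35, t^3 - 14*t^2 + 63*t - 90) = t - 5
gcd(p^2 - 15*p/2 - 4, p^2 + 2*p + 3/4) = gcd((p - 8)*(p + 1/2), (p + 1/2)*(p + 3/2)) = p + 1/2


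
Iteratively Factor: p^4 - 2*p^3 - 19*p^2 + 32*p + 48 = (p - 4)*(p^3 + 2*p^2 - 11*p - 12) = (p - 4)*(p + 1)*(p^2 + p - 12) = (p - 4)*(p - 3)*(p + 1)*(p + 4)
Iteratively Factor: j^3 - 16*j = (j + 4)*(j^2 - 4*j) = (j - 4)*(j + 4)*(j)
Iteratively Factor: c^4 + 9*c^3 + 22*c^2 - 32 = (c - 1)*(c^3 + 10*c^2 + 32*c + 32) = (c - 1)*(c + 2)*(c^2 + 8*c + 16) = (c - 1)*(c + 2)*(c + 4)*(c + 4)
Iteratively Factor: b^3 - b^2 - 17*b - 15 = (b + 1)*(b^2 - 2*b - 15) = (b + 1)*(b + 3)*(b - 5)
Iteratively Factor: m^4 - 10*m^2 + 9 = (m - 1)*(m^3 + m^2 - 9*m - 9) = (m - 3)*(m - 1)*(m^2 + 4*m + 3) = (m - 3)*(m - 1)*(m + 3)*(m + 1)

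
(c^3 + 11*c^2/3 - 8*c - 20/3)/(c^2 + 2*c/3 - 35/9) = 3*(3*c^3 + 11*c^2 - 24*c - 20)/(9*c^2 + 6*c - 35)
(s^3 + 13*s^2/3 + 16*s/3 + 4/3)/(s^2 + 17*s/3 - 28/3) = (3*s^3 + 13*s^2 + 16*s + 4)/(3*s^2 + 17*s - 28)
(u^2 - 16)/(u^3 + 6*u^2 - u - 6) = (u^2 - 16)/(u^3 + 6*u^2 - u - 6)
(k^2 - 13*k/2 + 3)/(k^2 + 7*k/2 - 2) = (k - 6)/(k + 4)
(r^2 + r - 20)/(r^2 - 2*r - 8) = (r + 5)/(r + 2)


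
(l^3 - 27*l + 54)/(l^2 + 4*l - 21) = (l^2 + 3*l - 18)/(l + 7)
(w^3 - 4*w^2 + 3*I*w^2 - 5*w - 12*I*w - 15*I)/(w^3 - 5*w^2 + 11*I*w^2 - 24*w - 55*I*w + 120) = (w + 1)/(w + 8*I)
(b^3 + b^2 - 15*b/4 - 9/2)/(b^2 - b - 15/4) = (2*b^2 - b - 6)/(2*b - 5)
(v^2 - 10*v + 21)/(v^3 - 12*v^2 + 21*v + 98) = (v - 3)/(v^2 - 5*v - 14)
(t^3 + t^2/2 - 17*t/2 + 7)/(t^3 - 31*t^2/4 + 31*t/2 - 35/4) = 2*(2*t^2 + 3*t - 14)/(4*t^2 - 27*t + 35)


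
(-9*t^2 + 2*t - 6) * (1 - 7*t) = 63*t^3 - 23*t^2 + 44*t - 6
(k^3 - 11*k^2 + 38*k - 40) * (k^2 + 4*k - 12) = k^5 - 7*k^4 - 18*k^3 + 244*k^2 - 616*k + 480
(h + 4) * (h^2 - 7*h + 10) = h^3 - 3*h^2 - 18*h + 40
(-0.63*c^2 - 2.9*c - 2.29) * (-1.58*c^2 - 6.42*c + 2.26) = 0.9954*c^4 + 8.6266*c^3 + 20.8124*c^2 + 8.1478*c - 5.1754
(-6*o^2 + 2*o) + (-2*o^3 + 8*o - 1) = -2*o^3 - 6*o^2 + 10*o - 1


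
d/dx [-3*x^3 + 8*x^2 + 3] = x*(16 - 9*x)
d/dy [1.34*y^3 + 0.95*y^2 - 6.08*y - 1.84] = 4.02*y^2 + 1.9*y - 6.08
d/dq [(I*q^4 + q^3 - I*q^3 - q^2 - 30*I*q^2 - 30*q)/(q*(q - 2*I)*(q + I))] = (I*q^4 + 2*q^3 + 35*I*q^2 + 4*q*(16 - I) - 2 - 90*I)/(q^4 - 2*I*q^3 + 3*q^2 - 4*I*q + 4)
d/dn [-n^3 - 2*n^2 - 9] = n*(-3*n - 4)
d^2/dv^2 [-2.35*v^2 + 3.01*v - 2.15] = -4.70000000000000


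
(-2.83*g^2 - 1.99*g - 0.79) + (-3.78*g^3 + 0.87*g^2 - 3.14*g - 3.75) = -3.78*g^3 - 1.96*g^2 - 5.13*g - 4.54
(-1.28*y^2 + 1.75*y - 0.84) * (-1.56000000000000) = 1.9968*y^2 - 2.73*y + 1.3104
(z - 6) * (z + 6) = z^2 - 36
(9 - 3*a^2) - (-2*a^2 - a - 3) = -a^2 + a + 12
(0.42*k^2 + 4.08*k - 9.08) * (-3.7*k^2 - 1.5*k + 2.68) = -1.554*k^4 - 15.726*k^3 + 28.6016*k^2 + 24.5544*k - 24.3344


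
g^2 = g^2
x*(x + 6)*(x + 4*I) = x^3 + 6*x^2 + 4*I*x^2 + 24*I*x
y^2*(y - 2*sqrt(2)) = y^3 - 2*sqrt(2)*y^2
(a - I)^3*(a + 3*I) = a^4 + 6*a^2 - 8*I*a - 3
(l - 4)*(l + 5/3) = l^2 - 7*l/3 - 20/3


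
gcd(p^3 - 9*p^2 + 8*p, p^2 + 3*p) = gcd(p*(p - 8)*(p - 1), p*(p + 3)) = p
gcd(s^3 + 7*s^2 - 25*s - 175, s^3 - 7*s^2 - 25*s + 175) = s^2 - 25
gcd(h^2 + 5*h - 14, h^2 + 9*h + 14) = h + 7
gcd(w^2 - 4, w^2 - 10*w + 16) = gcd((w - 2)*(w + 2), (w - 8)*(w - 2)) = w - 2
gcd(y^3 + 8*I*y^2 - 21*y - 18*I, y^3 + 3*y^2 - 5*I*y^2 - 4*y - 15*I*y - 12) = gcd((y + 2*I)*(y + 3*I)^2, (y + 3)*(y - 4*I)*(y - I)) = 1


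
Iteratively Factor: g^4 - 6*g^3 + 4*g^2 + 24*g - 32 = (g - 4)*(g^3 - 2*g^2 - 4*g + 8) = (g - 4)*(g - 2)*(g^2 - 4) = (g - 4)*(g - 2)^2*(g + 2)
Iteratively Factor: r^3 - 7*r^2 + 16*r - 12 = (r - 2)*(r^2 - 5*r + 6) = (r - 2)^2*(r - 3)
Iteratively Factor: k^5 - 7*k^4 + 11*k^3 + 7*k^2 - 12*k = (k - 1)*(k^4 - 6*k^3 + 5*k^2 + 12*k) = (k - 3)*(k - 1)*(k^3 - 3*k^2 - 4*k) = (k - 4)*(k - 3)*(k - 1)*(k^2 + k) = (k - 4)*(k - 3)*(k - 1)*(k + 1)*(k)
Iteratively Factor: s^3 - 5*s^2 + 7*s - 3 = (s - 1)*(s^2 - 4*s + 3) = (s - 3)*(s - 1)*(s - 1)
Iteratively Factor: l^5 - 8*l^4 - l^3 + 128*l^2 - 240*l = (l - 5)*(l^4 - 3*l^3 - 16*l^2 + 48*l) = (l - 5)*(l - 3)*(l^3 - 16*l) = (l - 5)*(l - 3)*(l + 4)*(l^2 - 4*l) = (l - 5)*(l - 4)*(l - 3)*(l + 4)*(l)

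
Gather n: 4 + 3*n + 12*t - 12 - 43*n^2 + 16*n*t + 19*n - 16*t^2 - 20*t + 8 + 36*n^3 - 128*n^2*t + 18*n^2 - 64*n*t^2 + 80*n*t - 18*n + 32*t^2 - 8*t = 36*n^3 + n^2*(-128*t - 25) + n*(-64*t^2 + 96*t + 4) + 16*t^2 - 16*t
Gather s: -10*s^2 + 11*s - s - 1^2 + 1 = -10*s^2 + 10*s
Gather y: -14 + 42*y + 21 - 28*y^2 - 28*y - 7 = -28*y^2 + 14*y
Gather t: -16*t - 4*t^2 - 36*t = -4*t^2 - 52*t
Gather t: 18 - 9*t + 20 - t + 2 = 40 - 10*t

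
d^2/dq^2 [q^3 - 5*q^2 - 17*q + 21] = 6*q - 10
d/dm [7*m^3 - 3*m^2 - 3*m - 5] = 21*m^2 - 6*m - 3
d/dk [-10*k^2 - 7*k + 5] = -20*k - 7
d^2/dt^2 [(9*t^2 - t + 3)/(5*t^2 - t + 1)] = 4*(10*t^3 + 45*t^2 - 15*t - 2)/(125*t^6 - 75*t^5 + 90*t^4 - 31*t^3 + 18*t^2 - 3*t + 1)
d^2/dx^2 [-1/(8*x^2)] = -3/(4*x^4)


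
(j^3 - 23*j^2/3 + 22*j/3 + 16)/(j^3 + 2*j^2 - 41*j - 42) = (j - 8/3)/(j + 7)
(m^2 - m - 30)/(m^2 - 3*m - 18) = (m + 5)/(m + 3)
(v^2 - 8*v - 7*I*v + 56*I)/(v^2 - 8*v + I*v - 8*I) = (v - 7*I)/(v + I)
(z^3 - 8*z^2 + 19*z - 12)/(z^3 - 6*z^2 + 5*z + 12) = (z - 1)/(z + 1)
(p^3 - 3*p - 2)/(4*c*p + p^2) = (p^3 - 3*p - 2)/(p*(4*c + p))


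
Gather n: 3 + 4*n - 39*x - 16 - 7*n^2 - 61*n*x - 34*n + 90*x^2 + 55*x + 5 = -7*n^2 + n*(-61*x - 30) + 90*x^2 + 16*x - 8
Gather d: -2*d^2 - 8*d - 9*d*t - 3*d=-2*d^2 + d*(-9*t - 11)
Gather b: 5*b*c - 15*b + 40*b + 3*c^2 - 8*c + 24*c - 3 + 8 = b*(5*c + 25) + 3*c^2 + 16*c + 5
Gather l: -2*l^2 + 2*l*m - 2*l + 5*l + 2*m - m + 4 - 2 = -2*l^2 + l*(2*m + 3) + m + 2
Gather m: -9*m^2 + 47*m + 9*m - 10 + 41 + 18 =-9*m^2 + 56*m + 49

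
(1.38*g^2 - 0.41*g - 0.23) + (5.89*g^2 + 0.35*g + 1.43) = 7.27*g^2 - 0.06*g + 1.2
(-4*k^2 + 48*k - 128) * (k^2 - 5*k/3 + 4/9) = -4*k^4 + 164*k^3/3 - 1888*k^2/9 + 704*k/3 - 512/9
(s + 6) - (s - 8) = 14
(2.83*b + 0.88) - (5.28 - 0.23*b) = 3.06*b - 4.4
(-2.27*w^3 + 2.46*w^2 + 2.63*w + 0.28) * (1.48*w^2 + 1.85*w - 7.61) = -3.3596*w^5 - 0.5587*w^4 + 25.7181*w^3 - 13.4407*w^2 - 19.4963*w - 2.1308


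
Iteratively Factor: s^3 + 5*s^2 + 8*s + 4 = (s + 1)*(s^2 + 4*s + 4) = (s + 1)*(s + 2)*(s + 2)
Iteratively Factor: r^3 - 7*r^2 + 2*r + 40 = (r - 5)*(r^2 - 2*r - 8) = (r - 5)*(r - 4)*(r + 2)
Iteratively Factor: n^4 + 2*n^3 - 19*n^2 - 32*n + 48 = (n - 1)*(n^3 + 3*n^2 - 16*n - 48) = (n - 1)*(n + 4)*(n^2 - n - 12) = (n - 4)*(n - 1)*(n + 4)*(n + 3)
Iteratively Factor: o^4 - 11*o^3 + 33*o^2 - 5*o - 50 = (o - 5)*(o^3 - 6*o^2 + 3*o + 10) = (o - 5)*(o + 1)*(o^2 - 7*o + 10) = (o - 5)^2*(o + 1)*(o - 2)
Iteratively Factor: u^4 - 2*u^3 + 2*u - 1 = (u - 1)*(u^3 - u^2 - u + 1) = (u - 1)^2*(u^2 - 1) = (u - 1)^3*(u + 1)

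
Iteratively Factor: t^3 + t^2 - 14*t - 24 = (t + 2)*(t^2 - t - 12) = (t - 4)*(t + 2)*(t + 3)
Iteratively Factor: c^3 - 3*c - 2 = (c + 1)*(c^2 - c - 2) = (c + 1)^2*(c - 2)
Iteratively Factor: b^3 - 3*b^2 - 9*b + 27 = (b - 3)*(b^2 - 9) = (b - 3)*(b + 3)*(b - 3)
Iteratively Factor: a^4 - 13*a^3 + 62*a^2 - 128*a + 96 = (a - 2)*(a^3 - 11*a^2 + 40*a - 48) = (a - 4)*(a - 2)*(a^2 - 7*a + 12) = (a - 4)^2*(a - 2)*(a - 3)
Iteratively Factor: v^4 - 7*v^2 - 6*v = (v - 3)*(v^3 + 3*v^2 + 2*v) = (v - 3)*(v + 1)*(v^2 + 2*v) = (v - 3)*(v + 1)*(v + 2)*(v)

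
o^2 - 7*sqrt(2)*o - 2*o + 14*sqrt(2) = (o - 2)*(o - 7*sqrt(2))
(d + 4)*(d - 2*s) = d^2 - 2*d*s + 4*d - 8*s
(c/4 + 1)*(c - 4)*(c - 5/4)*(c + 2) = c^4/4 + 3*c^3/16 - 37*c^2/8 - 3*c + 10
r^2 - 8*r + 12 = (r - 6)*(r - 2)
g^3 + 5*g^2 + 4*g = g*(g + 1)*(g + 4)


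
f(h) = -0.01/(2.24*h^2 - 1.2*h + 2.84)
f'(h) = -0.01*(1.2 - 4.48*h)/(2.24*h^2 - 1.2*h + 2.84)^2 = (0.0448*h - 0.012)/(2.24*h^2 - 1.2*h + 2.84)^2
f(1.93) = -0.00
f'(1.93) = 0.00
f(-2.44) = -0.00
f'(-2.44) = -0.00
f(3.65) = -0.00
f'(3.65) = 0.00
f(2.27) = -0.00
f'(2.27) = 0.00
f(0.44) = -0.00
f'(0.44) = 0.00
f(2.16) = -0.00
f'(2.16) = 0.00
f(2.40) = -0.00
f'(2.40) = 0.00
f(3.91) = -0.00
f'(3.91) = 0.00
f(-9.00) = -0.00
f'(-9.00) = -0.00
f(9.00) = -0.00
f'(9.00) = 0.00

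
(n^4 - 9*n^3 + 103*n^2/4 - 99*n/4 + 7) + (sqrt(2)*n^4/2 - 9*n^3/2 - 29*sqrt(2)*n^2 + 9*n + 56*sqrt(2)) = sqrt(2)*n^4/2 + n^4 - 27*n^3/2 - 29*sqrt(2)*n^2 + 103*n^2/4 - 63*n/4 + 7 + 56*sqrt(2)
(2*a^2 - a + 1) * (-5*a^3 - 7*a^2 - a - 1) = -10*a^5 - 9*a^4 - 8*a^2 - 1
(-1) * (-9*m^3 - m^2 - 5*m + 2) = 9*m^3 + m^2 + 5*m - 2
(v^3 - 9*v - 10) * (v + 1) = v^4 + v^3 - 9*v^2 - 19*v - 10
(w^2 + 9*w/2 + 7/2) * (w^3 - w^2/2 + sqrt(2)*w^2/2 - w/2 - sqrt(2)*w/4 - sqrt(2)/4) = w^5 + sqrt(2)*w^4/2 + 4*w^4 + 3*w^3/4 + 2*sqrt(2)*w^3 - 4*w^2 + 3*sqrt(2)*w^2/8 - 2*sqrt(2)*w - 7*w/4 - 7*sqrt(2)/8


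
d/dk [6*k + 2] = 6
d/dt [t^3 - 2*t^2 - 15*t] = 3*t^2 - 4*t - 15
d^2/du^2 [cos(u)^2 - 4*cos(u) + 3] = 4*cos(u) - 2*cos(2*u)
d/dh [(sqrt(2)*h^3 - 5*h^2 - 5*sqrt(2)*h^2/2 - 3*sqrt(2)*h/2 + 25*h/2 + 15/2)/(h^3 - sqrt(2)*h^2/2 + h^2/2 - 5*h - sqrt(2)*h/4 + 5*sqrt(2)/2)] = (32*h^4 + 24*sqrt(2)*h^4 - 208*h^3 - 56*sqrt(2)*h^3 + 88*h^2 + 166*sqrt(2)*h^2 - 260*h - 140*sqrt(2)*h + 240 + 265*sqrt(2))/(8*h^6 - 8*sqrt(2)*h^5 + 8*h^5 - 74*h^4 - 8*sqrt(2)*h^4 - 36*h^3 + 78*sqrt(2)*h^3 + 40*sqrt(2)*h^2 + 161*h^2 - 200*sqrt(2)*h - 20*h + 100)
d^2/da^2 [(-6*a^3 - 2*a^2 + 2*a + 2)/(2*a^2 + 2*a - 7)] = 4*(-46*a^3 + 96*a^2 - 387*a - 17)/(8*a^6 + 24*a^5 - 60*a^4 - 160*a^3 + 210*a^2 + 294*a - 343)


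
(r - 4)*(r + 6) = r^2 + 2*r - 24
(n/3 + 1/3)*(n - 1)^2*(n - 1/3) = n^4/3 - 4*n^3/9 - 2*n^2/9 + 4*n/9 - 1/9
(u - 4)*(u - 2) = u^2 - 6*u + 8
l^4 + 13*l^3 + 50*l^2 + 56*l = l*(l + 2)*(l + 4)*(l + 7)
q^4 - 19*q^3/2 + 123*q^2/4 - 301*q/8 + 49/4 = (q - 7/2)^2*(q - 2)*(q - 1/2)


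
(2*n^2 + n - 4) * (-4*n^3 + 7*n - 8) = -8*n^5 - 4*n^4 + 30*n^3 - 9*n^2 - 36*n + 32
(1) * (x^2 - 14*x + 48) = x^2 - 14*x + 48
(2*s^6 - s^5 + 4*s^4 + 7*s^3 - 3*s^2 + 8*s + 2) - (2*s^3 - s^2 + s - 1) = 2*s^6 - s^5 + 4*s^4 + 5*s^3 - 2*s^2 + 7*s + 3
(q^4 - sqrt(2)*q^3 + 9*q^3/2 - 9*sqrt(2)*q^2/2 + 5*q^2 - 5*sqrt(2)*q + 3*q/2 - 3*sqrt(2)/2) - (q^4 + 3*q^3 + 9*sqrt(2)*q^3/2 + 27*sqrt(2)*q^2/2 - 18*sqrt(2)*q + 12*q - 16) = -11*sqrt(2)*q^3/2 + 3*q^3/2 - 18*sqrt(2)*q^2 + 5*q^2 - 21*q/2 + 13*sqrt(2)*q - 3*sqrt(2)/2 + 16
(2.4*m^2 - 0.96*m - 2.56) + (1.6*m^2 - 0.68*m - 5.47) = 4.0*m^2 - 1.64*m - 8.03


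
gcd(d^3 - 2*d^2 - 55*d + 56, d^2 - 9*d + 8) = d^2 - 9*d + 8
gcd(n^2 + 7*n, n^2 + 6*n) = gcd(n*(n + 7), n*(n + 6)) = n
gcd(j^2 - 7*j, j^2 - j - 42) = j - 7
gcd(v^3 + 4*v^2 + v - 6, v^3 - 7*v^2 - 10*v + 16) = v^2 + v - 2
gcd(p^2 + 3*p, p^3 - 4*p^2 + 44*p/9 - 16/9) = 1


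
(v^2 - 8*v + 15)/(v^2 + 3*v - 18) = (v - 5)/(v + 6)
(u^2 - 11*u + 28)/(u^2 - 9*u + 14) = (u - 4)/(u - 2)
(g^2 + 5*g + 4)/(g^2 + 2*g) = (g^2 + 5*g + 4)/(g*(g + 2))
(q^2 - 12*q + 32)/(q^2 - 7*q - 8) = (q - 4)/(q + 1)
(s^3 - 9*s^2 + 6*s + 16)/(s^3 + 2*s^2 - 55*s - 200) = (s^2 - s - 2)/(s^2 + 10*s + 25)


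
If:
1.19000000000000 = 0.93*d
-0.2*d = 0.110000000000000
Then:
No Solution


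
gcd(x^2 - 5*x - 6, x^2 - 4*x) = 1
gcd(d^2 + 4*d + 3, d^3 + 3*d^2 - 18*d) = 1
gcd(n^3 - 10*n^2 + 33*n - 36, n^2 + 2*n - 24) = n - 4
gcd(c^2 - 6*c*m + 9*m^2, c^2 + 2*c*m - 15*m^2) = c - 3*m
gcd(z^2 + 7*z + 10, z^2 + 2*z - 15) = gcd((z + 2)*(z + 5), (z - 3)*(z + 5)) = z + 5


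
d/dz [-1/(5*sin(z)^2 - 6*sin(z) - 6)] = 2*(5*sin(z) - 3)*cos(z)/(-5*sin(z)^2 + 6*sin(z) + 6)^2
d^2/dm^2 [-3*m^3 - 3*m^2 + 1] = -18*m - 6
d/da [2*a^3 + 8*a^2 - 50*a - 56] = 6*a^2 + 16*a - 50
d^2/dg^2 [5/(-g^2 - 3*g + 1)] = 10*(g^2 + 3*g - (2*g + 3)^2 - 1)/(g^2 + 3*g - 1)^3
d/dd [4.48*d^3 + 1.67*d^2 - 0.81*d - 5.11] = 13.44*d^2 + 3.34*d - 0.81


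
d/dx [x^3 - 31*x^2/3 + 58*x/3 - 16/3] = 3*x^2 - 62*x/3 + 58/3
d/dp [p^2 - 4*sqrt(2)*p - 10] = 2*p - 4*sqrt(2)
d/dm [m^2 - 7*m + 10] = 2*m - 7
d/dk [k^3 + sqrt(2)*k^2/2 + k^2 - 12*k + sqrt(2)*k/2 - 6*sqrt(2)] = 3*k^2 + sqrt(2)*k + 2*k - 12 + sqrt(2)/2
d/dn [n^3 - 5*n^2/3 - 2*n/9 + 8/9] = 3*n^2 - 10*n/3 - 2/9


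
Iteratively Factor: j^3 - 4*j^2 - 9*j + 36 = (j - 4)*(j^2 - 9) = (j - 4)*(j - 3)*(j + 3)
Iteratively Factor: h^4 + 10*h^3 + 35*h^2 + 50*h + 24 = (h + 1)*(h^3 + 9*h^2 + 26*h + 24) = (h + 1)*(h + 4)*(h^2 + 5*h + 6) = (h + 1)*(h + 3)*(h + 4)*(h + 2)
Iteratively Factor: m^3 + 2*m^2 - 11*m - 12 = (m - 3)*(m^2 + 5*m + 4) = (m - 3)*(m + 4)*(m + 1)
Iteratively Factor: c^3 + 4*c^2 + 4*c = (c + 2)*(c^2 + 2*c) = (c + 2)^2*(c)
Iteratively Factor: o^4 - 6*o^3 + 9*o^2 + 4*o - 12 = (o - 2)*(o^3 - 4*o^2 + o + 6) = (o - 2)^2*(o^2 - 2*o - 3) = (o - 2)^2*(o + 1)*(o - 3)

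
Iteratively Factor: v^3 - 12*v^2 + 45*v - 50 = (v - 5)*(v^2 - 7*v + 10) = (v - 5)*(v - 2)*(v - 5)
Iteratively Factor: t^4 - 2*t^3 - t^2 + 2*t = (t + 1)*(t^3 - 3*t^2 + 2*t) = t*(t + 1)*(t^2 - 3*t + 2) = t*(t - 1)*(t + 1)*(t - 2)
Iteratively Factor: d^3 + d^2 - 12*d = (d - 3)*(d^2 + 4*d) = d*(d - 3)*(d + 4)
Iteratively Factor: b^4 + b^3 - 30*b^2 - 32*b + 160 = (b + 4)*(b^3 - 3*b^2 - 18*b + 40) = (b + 4)^2*(b^2 - 7*b + 10) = (b - 2)*(b + 4)^2*(b - 5)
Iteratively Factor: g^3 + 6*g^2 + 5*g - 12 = (g - 1)*(g^2 + 7*g + 12) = (g - 1)*(g + 4)*(g + 3)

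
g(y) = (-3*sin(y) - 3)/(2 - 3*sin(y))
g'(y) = -3*cos(y)/(2 - 3*sin(y)) + 3*(-3*sin(y) - 3)*cos(y)/(2 - 3*sin(y))^2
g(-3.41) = -3.15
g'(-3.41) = 9.97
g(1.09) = 8.58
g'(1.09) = -15.93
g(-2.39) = -0.24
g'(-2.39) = 0.67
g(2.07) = 8.89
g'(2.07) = 17.87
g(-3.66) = -8.74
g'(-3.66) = 49.41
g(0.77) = 57.56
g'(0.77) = -1377.85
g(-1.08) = -0.08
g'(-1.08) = -0.33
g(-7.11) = -0.19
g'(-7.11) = -0.57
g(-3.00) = -1.06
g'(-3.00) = 2.53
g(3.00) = -2.17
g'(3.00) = 5.97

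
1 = 1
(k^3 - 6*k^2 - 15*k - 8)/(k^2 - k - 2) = (k^2 - 7*k - 8)/(k - 2)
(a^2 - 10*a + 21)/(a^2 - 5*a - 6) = (-a^2 + 10*a - 21)/(-a^2 + 5*a + 6)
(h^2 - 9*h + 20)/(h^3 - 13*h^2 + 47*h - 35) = (h - 4)/(h^2 - 8*h + 7)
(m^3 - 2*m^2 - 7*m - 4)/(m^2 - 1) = (m^2 - 3*m - 4)/(m - 1)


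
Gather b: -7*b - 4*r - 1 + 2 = -7*b - 4*r + 1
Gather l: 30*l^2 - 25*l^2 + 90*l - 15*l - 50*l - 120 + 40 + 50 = 5*l^2 + 25*l - 30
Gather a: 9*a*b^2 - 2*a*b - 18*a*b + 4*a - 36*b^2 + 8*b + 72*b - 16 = a*(9*b^2 - 20*b + 4) - 36*b^2 + 80*b - 16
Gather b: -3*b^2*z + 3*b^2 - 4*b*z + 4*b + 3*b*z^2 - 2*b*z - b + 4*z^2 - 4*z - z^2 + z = b^2*(3 - 3*z) + b*(3*z^2 - 6*z + 3) + 3*z^2 - 3*z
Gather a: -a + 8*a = 7*a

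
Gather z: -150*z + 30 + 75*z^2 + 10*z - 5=75*z^2 - 140*z + 25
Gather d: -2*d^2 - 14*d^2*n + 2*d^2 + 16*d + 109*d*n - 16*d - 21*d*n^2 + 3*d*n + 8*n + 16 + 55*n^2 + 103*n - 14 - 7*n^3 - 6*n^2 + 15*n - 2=-14*d^2*n + d*(-21*n^2 + 112*n) - 7*n^3 + 49*n^2 + 126*n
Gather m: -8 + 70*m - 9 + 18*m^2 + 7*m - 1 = 18*m^2 + 77*m - 18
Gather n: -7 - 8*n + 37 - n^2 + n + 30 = -n^2 - 7*n + 60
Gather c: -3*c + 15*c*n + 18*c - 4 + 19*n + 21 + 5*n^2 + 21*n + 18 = c*(15*n + 15) + 5*n^2 + 40*n + 35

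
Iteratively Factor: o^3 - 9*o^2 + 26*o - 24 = (o - 4)*(o^2 - 5*o + 6) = (o - 4)*(o - 3)*(o - 2)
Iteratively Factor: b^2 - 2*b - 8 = (b + 2)*(b - 4)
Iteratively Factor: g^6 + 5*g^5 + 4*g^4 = (g)*(g^5 + 5*g^4 + 4*g^3) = g*(g + 1)*(g^4 + 4*g^3) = g^2*(g + 1)*(g^3 + 4*g^2) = g^3*(g + 1)*(g^2 + 4*g) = g^3*(g + 1)*(g + 4)*(g)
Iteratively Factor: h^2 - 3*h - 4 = (h + 1)*(h - 4)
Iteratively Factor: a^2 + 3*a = (a)*(a + 3)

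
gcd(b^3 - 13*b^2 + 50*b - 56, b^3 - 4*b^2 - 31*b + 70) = b^2 - 9*b + 14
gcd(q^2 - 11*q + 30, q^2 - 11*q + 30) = q^2 - 11*q + 30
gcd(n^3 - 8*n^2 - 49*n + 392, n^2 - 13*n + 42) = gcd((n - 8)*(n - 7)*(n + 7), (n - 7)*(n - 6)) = n - 7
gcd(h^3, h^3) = h^3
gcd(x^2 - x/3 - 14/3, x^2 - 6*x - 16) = x + 2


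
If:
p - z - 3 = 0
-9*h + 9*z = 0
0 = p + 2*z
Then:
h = -1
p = 2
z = -1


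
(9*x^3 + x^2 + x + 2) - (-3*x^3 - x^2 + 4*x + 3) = 12*x^3 + 2*x^2 - 3*x - 1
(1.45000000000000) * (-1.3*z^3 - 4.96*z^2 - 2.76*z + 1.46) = -1.885*z^3 - 7.192*z^2 - 4.002*z + 2.117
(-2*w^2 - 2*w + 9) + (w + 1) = -2*w^2 - w + 10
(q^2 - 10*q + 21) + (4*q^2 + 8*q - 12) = 5*q^2 - 2*q + 9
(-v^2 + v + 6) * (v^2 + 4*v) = -v^4 - 3*v^3 + 10*v^2 + 24*v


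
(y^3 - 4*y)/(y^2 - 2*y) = y + 2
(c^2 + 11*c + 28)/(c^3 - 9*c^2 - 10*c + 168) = (c + 7)/(c^2 - 13*c + 42)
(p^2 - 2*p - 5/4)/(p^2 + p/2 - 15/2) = (p + 1/2)/(p + 3)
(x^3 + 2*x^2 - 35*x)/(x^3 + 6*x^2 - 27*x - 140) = x/(x + 4)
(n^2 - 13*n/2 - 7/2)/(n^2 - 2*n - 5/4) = 2*(n - 7)/(2*n - 5)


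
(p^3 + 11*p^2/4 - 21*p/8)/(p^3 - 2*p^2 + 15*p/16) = 2*(2*p + 7)/(4*p - 5)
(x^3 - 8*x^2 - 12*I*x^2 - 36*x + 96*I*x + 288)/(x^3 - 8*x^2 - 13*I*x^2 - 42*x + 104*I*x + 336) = (x - 6*I)/(x - 7*I)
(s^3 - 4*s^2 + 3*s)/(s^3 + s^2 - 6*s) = (s^2 - 4*s + 3)/(s^2 + s - 6)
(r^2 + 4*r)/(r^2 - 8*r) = (r + 4)/(r - 8)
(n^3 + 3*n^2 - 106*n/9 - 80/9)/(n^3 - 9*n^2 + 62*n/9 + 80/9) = (3*n^2 + 7*n - 40)/(3*n^2 - 29*n + 40)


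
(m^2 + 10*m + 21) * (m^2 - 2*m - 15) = m^4 + 8*m^3 - 14*m^2 - 192*m - 315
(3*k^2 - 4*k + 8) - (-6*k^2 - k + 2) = 9*k^2 - 3*k + 6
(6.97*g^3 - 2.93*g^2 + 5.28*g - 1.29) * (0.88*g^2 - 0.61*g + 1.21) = 6.1336*g^5 - 6.8301*g^4 + 14.8674*g^3 - 7.9013*g^2 + 7.1757*g - 1.5609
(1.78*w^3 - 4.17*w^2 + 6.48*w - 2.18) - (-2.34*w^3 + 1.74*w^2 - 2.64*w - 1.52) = 4.12*w^3 - 5.91*w^2 + 9.12*w - 0.66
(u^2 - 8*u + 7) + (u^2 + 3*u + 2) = 2*u^2 - 5*u + 9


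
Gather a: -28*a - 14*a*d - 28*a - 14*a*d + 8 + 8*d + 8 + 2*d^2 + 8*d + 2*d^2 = a*(-28*d - 56) + 4*d^2 + 16*d + 16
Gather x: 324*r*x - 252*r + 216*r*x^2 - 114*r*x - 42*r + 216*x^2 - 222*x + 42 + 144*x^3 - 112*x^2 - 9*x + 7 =-294*r + 144*x^3 + x^2*(216*r + 104) + x*(210*r - 231) + 49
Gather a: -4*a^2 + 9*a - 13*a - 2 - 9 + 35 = -4*a^2 - 4*a + 24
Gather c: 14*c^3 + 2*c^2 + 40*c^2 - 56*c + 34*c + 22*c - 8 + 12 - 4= 14*c^3 + 42*c^2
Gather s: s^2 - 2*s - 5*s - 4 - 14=s^2 - 7*s - 18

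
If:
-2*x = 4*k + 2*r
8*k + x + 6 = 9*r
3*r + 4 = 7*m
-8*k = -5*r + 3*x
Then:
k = -12/7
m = 19/49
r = -3/7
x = 27/7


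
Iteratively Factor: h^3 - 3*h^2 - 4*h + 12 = (h + 2)*(h^2 - 5*h + 6) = (h - 2)*(h + 2)*(h - 3)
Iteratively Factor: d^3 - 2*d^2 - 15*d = (d)*(d^2 - 2*d - 15) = d*(d - 5)*(d + 3)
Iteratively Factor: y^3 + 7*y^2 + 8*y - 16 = (y + 4)*(y^2 + 3*y - 4) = (y - 1)*(y + 4)*(y + 4)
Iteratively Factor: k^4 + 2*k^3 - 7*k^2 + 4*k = (k)*(k^3 + 2*k^2 - 7*k + 4) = k*(k - 1)*(k^2 + 3*k - 4) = k*(k - 1)^2*(k + 4)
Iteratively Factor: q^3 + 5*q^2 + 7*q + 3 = (q + 3)*(q^2 + 2*q + 1) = (q + 1)*(q + 3)*(q + 1)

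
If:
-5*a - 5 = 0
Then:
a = -1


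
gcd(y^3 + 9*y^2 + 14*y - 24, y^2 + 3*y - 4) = y^2 + 3*y - 4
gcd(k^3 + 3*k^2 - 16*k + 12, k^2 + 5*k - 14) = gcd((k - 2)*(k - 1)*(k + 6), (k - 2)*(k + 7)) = k - 2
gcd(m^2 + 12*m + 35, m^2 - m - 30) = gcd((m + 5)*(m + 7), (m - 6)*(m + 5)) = m + 5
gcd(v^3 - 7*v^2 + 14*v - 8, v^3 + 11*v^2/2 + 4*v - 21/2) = v - 1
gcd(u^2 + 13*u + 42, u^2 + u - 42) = u + 7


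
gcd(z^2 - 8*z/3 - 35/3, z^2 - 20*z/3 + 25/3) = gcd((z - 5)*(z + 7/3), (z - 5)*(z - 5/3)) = z - 5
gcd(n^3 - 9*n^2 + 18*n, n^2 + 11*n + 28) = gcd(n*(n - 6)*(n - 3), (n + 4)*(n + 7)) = 1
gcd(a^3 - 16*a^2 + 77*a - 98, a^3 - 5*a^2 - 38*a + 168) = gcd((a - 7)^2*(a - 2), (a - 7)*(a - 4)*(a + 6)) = a - 7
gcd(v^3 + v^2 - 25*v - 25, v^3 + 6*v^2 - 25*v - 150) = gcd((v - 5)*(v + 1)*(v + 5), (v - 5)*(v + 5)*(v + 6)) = v^2 - 25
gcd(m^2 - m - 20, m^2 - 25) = m - 5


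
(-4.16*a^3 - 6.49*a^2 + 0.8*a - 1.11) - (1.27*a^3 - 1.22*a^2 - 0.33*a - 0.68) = -5.43*a^3 - 5.27*a^2 + 1.13*a - 0.43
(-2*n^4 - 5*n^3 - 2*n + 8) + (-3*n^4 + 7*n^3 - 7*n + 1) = -5*n^4 + 2*n^3 - 9*n + 9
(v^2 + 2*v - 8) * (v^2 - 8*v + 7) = v^4 - 6*v^3 - 17*v^2 + 78*v - 56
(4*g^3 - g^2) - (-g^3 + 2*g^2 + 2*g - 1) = 5*g^3 - 3*g^2 - 2*g + 1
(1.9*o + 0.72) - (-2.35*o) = 4.25*o + 0.72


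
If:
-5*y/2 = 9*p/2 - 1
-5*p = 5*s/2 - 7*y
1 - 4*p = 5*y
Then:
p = 1/5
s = -36/125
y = 1/25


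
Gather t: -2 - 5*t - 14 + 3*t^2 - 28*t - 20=3*t^2 - 33*t - 36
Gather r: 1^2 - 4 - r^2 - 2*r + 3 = -r^2 - 2*r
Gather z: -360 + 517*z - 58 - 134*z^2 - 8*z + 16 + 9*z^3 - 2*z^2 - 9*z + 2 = 9*z^3 - 136*z^2 + 500*z - 400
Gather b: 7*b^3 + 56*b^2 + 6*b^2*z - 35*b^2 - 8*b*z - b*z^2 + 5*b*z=7*b^3 + b^2*(6*z + 21) + b*(-z^2 - 3*z)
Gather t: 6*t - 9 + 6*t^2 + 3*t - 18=6*t^2 + 9*t - 27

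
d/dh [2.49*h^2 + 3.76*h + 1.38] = 4.98*h + 3.76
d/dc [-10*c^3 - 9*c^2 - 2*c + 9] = -30*c^2 - 18*c - 2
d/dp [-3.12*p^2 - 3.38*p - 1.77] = -6.24*p - 3.38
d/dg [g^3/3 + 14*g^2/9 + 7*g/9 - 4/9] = g^2 + 28*g/9 + 7/9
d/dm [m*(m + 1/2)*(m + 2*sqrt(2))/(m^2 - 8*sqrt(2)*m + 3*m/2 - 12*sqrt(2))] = (4*m^4 - 64*sqrt(2)*m^3 + 12*m^3 - 152*sqrt(2)*m^2 - 125*m^2 - 384*m - 48*sqrt(2)*m - 96)/(4*m^4 - 64*sqrt(2)*m^3 + 12*m^3 - 192*sqrt(2)*m^2 + 521*m^2 - 144*sqrt(2)*m + 1536*m + 1152)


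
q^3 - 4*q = q*(q - 2)*(q + 2)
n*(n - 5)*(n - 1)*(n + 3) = n^4 - 3*n^3 - 13*n^2 + 15*n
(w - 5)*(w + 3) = w^2 - 2*w - 15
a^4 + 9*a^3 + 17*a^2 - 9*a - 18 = (a - 1)*(a + 1)*(a + 3)*(a + 6)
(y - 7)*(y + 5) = y^2 - 2*y - 35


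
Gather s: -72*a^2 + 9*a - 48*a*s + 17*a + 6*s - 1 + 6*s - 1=-72*a^2 + 26*a + s*(12 - 48*a) - 2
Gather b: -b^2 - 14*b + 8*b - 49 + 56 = -b^2 - 6*b + 7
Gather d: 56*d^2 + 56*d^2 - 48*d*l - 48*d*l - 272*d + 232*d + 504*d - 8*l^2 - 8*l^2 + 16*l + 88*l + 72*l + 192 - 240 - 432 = 112*d^2 + d*(464 - 96*l) - 16*l^2 + 176*l - 480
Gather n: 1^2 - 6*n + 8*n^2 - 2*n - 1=8*n^2 - 8*n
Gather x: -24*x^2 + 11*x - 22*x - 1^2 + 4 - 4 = -24*x^2 - 11*x - 1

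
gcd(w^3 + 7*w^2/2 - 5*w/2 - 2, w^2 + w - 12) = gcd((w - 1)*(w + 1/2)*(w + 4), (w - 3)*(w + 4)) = w + 4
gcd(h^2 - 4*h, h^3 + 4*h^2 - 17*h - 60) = h - 4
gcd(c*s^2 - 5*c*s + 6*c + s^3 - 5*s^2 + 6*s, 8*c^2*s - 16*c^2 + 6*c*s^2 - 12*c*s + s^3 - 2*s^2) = s - 2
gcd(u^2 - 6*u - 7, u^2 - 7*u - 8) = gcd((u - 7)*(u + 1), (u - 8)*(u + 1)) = u + 1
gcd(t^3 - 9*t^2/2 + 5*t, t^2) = t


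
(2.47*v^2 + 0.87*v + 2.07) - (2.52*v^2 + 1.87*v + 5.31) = -0.0499999999999998*v^2 - 1.0*v - 3.24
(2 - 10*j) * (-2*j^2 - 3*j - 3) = 20*j^3 + 26*j^2 + 24*j - 6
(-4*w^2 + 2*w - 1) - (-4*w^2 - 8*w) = 10*w - 1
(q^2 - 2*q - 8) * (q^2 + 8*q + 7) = q^4 + 6*q^3 - 17*q^2 - 78*q - 56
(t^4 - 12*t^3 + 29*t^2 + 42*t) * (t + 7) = t^5 - 5*t^4 - 55*t^3 + 245*t^2 + 294*t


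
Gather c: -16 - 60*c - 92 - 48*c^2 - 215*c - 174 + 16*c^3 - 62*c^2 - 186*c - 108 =16*c^3 - 110*c^2 - 461*c - 390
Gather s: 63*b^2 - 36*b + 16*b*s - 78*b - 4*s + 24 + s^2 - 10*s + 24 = 63*b^2 - 114*b + s^2 + s*(16*b - 14) + 48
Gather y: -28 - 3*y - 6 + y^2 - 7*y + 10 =y^2 - 10*y - 24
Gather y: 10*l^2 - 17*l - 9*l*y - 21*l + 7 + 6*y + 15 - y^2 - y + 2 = 10*l^2 - 38*l - y^2 + y*(5 - 9*l) + 24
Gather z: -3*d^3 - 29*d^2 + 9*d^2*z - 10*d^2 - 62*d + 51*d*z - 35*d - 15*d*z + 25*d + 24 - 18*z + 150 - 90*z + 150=-3*d^3 - 39*d^2 - 72*d + z*(9*d^2 + 36*d - 108) + 324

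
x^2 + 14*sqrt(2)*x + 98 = (x + 7*sqrt(2))^2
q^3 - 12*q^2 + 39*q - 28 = (q - 7)*(q - 4)*(q - 1)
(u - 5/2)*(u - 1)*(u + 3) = u^3 - u^2/2 - 8*u + 15/2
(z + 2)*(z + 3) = z^2 + 5*z + 6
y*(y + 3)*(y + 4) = y^3 + 7*y^2 + 12*y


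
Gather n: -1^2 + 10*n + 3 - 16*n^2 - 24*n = -16*n^2 - 14*n + 2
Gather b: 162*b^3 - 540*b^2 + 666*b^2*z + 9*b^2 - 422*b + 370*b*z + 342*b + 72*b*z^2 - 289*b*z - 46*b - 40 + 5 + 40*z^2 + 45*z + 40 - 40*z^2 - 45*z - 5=162*b^3 + b^2*(666*z - 531) + b*(72*z^2 + 81*z - 126)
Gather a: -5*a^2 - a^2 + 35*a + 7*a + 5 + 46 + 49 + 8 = -6*a^2 + 42*a + 108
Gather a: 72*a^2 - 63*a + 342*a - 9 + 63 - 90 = 72*a^2 + 279*a - 36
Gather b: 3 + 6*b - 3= 6*b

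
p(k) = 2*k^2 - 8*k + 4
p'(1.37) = -2.52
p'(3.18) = 4.72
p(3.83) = 2.70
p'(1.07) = -3.72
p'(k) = 4*k - 8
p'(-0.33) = -9.32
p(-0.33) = 6.86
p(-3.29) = 51.97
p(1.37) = -3.21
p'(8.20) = 24.80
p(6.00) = 28.00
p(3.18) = -1.22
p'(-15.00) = -68.00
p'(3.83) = 7.32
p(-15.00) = 574.00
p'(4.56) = 10.24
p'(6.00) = 16.00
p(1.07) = -2.27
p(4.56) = 9.11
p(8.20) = 72.88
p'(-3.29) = -21.16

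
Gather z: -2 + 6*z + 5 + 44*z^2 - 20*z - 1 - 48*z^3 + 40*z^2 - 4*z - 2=-48*z^3 + 84*z^2 - 18*z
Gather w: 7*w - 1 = 7*w - 1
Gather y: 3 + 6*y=6*y + 3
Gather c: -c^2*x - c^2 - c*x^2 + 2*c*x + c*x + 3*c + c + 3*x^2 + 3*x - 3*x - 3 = c^2*(-x - 1) + c*(-x^2 + 3*x + 4) + 3*x^2 - 3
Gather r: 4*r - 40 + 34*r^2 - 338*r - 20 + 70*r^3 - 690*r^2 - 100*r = 70*r^3 - 656*r^2 - 434*r - 60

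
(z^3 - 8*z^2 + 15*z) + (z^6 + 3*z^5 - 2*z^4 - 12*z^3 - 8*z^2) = z^6 + 3*z^5 - 2*z^4 - 11*z^3 - 16*z^2 + 15*z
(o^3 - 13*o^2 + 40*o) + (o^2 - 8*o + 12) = o^3 - 12*o^2 + 32*o + 12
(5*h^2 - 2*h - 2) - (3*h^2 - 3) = 2*h^2 - 2*h + 1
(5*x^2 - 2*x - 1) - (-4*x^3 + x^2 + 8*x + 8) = 4*x^3 + 4*x^2 - 10*x - 9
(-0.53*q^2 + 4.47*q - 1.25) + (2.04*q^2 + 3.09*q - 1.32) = 1.51*q^2 + 7.56*q - 2.57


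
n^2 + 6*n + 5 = (n + 1)*(n + 5)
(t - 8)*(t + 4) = t^2 - 4*t - 32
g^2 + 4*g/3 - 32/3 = (g - 8/3)*(g + 4)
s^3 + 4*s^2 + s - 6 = (s - 1)*(s + 2)*(s + 3)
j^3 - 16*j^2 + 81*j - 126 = (j - 7)*(j - 6)*(j - 3)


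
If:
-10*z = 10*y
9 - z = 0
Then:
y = -9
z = 9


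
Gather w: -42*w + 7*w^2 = 7*w^2 - 42*w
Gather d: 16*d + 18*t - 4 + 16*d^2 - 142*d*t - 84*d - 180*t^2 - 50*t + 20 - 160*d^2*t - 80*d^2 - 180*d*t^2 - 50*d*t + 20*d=d^2*(-160*t - 64) + d*(-180*t^2 - 192*t - 48) - 180*t^2 - 32*t + 16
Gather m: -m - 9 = -m - 9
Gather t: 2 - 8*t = 2 - 8*t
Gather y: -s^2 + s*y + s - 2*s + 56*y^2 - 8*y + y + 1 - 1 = -s^2 - s + 56*y^2 + y*(s - 7)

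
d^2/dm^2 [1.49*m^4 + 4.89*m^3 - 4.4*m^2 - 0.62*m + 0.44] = 17.88*m^2 + 29.34*m - 8.8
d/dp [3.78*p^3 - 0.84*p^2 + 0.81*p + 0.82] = 11.34*p^2 - 1.68*p + 0.81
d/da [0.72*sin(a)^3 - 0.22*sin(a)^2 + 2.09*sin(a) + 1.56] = (2.16*sin(a)^2 - 0.44*sin(a) + 2.09)*cos(a)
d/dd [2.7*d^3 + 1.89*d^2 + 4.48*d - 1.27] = 8.1*d^2 + 3.78*d + 4.48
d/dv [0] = 0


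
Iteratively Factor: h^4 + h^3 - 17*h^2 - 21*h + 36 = (h - 1)*(h^3 + 2*h^2 - 15*h - 36) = (h - 1)*(h + 3)*(h^2 - h - 12) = (h - 4)*(h - 1)*(h + 3)*(h + 3)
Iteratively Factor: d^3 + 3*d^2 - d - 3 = (d + 1)*(d^2 + 2*d - 3) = (d + 1)*(d + 3)*(d - 1)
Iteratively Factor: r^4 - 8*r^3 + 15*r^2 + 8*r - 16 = (r - 1)*(r^3 - 7*r^2 + 8*r + 16) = (r - 4)*(r - 1)*(r^2 - 3*r - 4) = (r - 4)*(r - 1)*(r + 1)*(r - 4)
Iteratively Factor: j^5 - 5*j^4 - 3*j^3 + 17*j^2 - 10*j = (j - 1)*(j^4 - 4*j^3 - 7*j^2 + 10*j) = (j - 1)^2*(j^3 - 3*j^2 - 10*j) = j*(j - 1)^2*(j^2 - 3*j - 10) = j*(j - 5)*(j - 1)^2*(j + 2)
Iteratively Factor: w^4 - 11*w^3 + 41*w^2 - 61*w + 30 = (w - 1)*(w^3 - 10*w^2 + 31*w - 30) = (w - 3)*(w - 1)*(w^2 - 7*w + 10) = (w - 5)*(w - 3)*(w - 1)*(w - 2)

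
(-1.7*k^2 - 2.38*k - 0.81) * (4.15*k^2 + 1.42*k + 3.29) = -7.055*k^4 - 12.291*k^3 - 12.3341*k^2 - 8.9804*k - 2.6649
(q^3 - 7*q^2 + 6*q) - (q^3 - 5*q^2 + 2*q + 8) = -2*q^2 + 4*q - 8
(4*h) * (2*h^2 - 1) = 8*h^3 - 4*h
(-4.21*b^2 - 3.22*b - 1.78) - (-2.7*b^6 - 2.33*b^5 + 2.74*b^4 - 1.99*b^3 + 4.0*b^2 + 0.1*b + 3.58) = 2.7*b^6 + 2.33*b^5 - 2.74*b^4 + 1.99*b^3 - 8.21*b^2 - 3.32*b - 5.36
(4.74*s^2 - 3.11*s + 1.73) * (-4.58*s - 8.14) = -21.7092*s^3 - 24.3398*s^2 + 17.392*s - 14.0822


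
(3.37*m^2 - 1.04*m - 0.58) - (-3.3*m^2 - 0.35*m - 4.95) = 6.67*m^2 - 0.69*m + 4.37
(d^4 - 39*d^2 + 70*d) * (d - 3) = d^5 - 3*d^4 - 39*d^3 + 187*d^2 - 210*d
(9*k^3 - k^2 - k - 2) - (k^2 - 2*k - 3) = 9*k^3 - 2*k^2 + k + 1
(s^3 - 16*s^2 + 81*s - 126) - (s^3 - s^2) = -15*s^2 + 81*s - 126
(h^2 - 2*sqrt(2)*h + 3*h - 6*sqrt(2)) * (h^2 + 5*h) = h^4 - 2*sqrt(2)*h^3 + 8*h^3 - 16*sqrt(2)*h^2 + 15*h^2 - 30*sqrt(2)*h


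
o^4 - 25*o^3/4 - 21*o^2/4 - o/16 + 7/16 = (o - 7)*(o - 1/4)*(o + 1/2)^2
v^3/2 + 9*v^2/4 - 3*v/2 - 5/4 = (v/2 + 1/4)*(v - 1)*(v + 5)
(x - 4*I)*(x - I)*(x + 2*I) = x^3 - 3*I*x^2 + 6*x - 8*I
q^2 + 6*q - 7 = (q - 1)*(q + 7)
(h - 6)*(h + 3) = h^2 - 3*h - 18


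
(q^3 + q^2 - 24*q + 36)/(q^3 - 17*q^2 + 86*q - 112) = (q^2 + 3*q - 18)/(q^2 - 15*q + 56)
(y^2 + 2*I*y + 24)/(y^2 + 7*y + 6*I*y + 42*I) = (y - 4*I)/(y + 7)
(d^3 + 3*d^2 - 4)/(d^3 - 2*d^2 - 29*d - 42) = (d^2 + d - 2)/(d^2 - 4*d - 21)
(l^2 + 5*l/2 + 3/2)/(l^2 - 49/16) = 8*(2*l^2 + 5*l + 3)/(16*l^2 - 49)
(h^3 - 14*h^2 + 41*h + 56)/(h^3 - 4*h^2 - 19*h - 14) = (h - 8)/(h + 2)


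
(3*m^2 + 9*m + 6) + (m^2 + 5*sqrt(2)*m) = 4*m^2 + 5*sqrt(2)*m + 9*m + 6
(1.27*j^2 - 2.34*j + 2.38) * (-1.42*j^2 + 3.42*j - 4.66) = -1.8034*j^4 + 7.6662*j^3 - 17.3006*j^2 + 19.044*j - 11.0908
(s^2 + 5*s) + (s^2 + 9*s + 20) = 2*s^2 + 14*s + 20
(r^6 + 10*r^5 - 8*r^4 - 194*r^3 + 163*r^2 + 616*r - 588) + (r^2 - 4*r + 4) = r^6 + 10*r^5 - 8*r^4 - 194*r^3 + 164*r^2 + 612*r - 584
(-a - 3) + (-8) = -a - 11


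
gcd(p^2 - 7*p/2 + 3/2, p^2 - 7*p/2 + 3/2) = p^2 - 7*p/2 + 3/2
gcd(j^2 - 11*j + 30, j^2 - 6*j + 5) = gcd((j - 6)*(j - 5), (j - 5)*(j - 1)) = j - 5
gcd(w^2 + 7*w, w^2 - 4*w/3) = w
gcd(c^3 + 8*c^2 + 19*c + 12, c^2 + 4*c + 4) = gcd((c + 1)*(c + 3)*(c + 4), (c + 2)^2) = 1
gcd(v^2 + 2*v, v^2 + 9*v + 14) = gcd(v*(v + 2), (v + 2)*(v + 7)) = v + 2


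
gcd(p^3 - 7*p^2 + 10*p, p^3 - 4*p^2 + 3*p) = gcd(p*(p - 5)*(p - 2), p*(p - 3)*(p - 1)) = p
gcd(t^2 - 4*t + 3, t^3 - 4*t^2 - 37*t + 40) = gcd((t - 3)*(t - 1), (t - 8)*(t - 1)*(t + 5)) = t - 1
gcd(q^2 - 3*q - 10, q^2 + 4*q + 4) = q + 2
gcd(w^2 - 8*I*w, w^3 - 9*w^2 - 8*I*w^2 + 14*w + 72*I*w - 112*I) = w - 8*I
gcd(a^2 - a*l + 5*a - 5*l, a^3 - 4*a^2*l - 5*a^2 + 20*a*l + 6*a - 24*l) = 1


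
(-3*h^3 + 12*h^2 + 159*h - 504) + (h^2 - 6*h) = -3*h^3 + 13*h^2 + 153*h - 504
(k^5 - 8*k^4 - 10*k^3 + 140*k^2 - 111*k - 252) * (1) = k^5 - 8*k^4 - 10*k^3 + 140*k^2 - 111*k - 252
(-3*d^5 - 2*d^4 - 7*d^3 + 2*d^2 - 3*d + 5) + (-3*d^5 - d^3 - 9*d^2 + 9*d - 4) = -6*d^5 - 2*d^4 - 8*d^3 - 7*d^2 + 6*d + 1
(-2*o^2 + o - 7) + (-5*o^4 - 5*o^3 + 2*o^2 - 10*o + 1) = -5*o^4 - 5*o^3 - 9*o - 6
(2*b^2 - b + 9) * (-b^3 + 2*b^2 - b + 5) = -2*b^5 + 5*b^4 - 13*b^3 + 29*b^2 - 14*b + 45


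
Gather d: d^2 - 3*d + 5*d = d^2 + 2*d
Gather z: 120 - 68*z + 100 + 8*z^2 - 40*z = 8*z^2 - 108*z + 220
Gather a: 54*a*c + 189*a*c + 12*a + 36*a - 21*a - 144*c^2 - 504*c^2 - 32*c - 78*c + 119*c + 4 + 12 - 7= a*(243*c + 27) - 648*c^2 + 9*c + 9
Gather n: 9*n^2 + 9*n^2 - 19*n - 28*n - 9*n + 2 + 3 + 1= 18*n^2 - 56*n + 6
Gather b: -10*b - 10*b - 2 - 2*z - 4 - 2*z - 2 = -20*b - 4*z - 8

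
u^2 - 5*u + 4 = (u - 4)*(u - 1)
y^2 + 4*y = y*(y + 4)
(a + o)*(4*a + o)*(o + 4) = 4*a^2*o + 16*a^2 + 5*a*o^2 + 20*a*o + o^3 + 4*o^2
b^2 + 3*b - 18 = (b - 3)*(b + 6)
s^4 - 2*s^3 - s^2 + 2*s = s*(s - 2)*(s - 1)*(s + 1)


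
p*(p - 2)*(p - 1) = p^3 - 3*p^2 + 2*p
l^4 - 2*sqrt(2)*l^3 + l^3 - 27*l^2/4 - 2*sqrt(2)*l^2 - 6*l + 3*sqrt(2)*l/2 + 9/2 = (l - 1/2)*(l + 3/2)*(l - 3*sqrt(2))*(l + sqrt(2))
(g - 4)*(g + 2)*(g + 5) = g^3 + 3*g^2 - 18*g - 40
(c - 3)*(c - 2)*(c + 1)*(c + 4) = c^4 - 15*c^2 + 10*c + 24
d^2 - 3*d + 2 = (d - 2)*(d - 1)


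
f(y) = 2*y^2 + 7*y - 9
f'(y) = 4*y + 7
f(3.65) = 43.20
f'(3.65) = 21.60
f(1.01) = 0.11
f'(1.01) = 11.04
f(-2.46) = -14.12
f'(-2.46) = -2.84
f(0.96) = -0.44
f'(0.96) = 10.84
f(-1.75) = -15.12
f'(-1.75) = 0.00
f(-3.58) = -8.43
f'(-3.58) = -7.32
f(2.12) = 14.83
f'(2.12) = 15.48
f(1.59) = 7.19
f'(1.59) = 13.36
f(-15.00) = 336.00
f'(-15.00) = -53.00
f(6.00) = 105.00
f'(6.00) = 31.00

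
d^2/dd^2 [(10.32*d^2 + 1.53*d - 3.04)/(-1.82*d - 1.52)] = (2.8421709430404e-14*d^2 + 1.4210854715202e-14*d - 19.08208)/(6.028568*d^3 + 15.104544*d^2 + 12.614784*d + 3.511808)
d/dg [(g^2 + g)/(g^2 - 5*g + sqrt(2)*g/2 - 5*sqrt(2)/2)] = 2*(-g*(g + 1)*(4*g - 10 + sqrt(2)) + (2*g + 1)*(2*g^2 - 10*g + sqrt(2)*g - 5*sqrt(2)))/(2*g^2 - 10*g + sqrt(2)*g - 5*sqrt(2))^2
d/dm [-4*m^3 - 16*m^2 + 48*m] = -12*m^2 - 32*m + 48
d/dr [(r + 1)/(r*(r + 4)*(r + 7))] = 2*(-r^3 - 7*r^2 - 11*r - 14)/(r^2*(r^4 + 22*r^3 + 177*r^2 + 616*r + 784))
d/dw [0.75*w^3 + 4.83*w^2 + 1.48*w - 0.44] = 2.25*w^2 + 9.66*w + 1.48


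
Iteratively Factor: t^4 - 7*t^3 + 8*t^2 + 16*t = (t)*(t^3 - 7*t^2 + 8*t + 16) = t*(t - 4)*(t^2 - 3*t - 4) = t*(t - 4)^2*(t + 1)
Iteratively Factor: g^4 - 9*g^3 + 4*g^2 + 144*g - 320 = (g - 4)*(g^3 - 5*g^2 - 16*g + 80) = (g - 5)*(g - 4)*(g^2 - 16) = (g - 5)*(g - 4)^2*(g + 4)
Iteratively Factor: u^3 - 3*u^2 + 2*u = (u - 1)*(u^2 - 2*u) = (u - 2)*(u - 1)*(u)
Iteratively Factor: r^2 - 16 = (r - 4)*(r + 4)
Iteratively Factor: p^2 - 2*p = (p)*(p - 2)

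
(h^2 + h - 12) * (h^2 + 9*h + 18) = h^4 + 10*h^3 + 15*h^2 - 90*h - 216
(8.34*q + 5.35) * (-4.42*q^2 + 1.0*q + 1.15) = -36.8628*q^3 - 15.307*q^2 + 14.941*q + 6.1525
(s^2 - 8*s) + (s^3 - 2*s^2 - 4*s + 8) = s^3 - s^2 - 12*s + 8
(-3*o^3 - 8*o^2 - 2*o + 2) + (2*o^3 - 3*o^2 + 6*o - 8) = -o^3 - 11*o^2 + 4*o - 6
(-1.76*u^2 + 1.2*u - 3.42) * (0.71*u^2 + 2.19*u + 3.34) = -1.2496*u^4 - 3.0024*u^3 - 5.6786*u^2 - 3.4818*u - 11.4228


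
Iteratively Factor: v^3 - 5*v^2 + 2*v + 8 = (v - 4)*(v^2 - v - 2) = (v - 4)*(v - 2)*(v + 1)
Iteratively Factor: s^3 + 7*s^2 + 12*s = (s + 3)*(s^2 + 4*s) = (s + 3)*(s + 4)*(s)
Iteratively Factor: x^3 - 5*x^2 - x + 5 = (x + 1)*(x^2 - 6*x + 5) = (x - 5)*(x + 1)*(x - 1)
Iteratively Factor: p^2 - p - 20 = (p + 4)*(p - 5)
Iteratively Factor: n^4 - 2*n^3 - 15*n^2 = (n)*(n^3 - 2*n^2 - 15*n) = n*(n - 5)*(n^2 + 3*n) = n^2*(n - 5)*(n + 3)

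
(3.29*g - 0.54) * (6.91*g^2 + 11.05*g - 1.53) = 22.7339*g^3 + 32.6231*g^2 - 11.0007*g + 0.8262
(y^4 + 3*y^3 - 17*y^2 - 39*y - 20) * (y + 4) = y^5 + 7*y^4 - 5*y^3 - 107*y^2 - 176*y - 80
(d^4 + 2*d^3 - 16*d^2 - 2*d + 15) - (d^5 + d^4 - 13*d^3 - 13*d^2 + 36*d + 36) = -d^5 + 15*d^3 - 3*d^2 - 38*d - 21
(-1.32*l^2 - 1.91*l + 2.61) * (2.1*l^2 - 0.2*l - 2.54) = -2.772*l^4 - 3.747*l^3 + 9.2158*l^2 + 4.3294*l - 6.6294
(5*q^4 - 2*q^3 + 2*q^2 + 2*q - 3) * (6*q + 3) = 30*q^5 + 3*q^4 + 6*q^3 + 18*q^2 - 12*q - 9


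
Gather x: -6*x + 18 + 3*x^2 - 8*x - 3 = 3*x^2 - 14*x + 15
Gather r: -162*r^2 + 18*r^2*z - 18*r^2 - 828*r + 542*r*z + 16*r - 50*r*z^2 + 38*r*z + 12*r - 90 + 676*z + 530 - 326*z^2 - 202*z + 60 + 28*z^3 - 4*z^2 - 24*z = r^2*(18*z - 180) + r*(-50*z^2 + 580*z - 800) + 28*z^3 - 330*z^2 + 450*z + 500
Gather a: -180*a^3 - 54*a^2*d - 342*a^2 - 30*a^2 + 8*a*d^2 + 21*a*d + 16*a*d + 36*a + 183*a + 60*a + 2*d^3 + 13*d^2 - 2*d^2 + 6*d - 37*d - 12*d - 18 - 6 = -180*a^3 + a^2*(-54*d - 372) + a*(8*d^2 + 37*d + 279) + 2*d^3 + 11*d^2 - 43*d - 24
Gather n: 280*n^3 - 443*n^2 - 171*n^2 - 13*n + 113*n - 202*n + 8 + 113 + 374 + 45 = 280*n^3 - 614*n^2 - 102*n + 540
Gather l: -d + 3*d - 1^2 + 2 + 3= 2*d + 4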